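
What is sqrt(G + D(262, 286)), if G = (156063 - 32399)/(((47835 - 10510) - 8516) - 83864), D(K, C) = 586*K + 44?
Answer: 2*sqrt(961756593070)/5005 ≈ 391.88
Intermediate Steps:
D(K, C) = 44 + 586*K
G = -123664/55055 (G = 123664/((37325 - 8516) - 83864) = 123664/(28809 - 83864) = 123664/(-55055) = 123664*(-1/55055) = -123664/55055 ≈ -2.2462)
sqrt(G + D(262, 286)) = sqrt(-123664/55055 + (44 + 586*262)) = sqrt(-123664/55055 + (44 + 153532)) = sqrt(-123664/55055 + 153576) = sqrt(8455003016/55055) = 2*sqrt(961756593070)/5005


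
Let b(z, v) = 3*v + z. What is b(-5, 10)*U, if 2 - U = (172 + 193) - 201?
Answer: -4050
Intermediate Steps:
b(z, v) = z + 3*v
U = -162 (U = 2 - ((172 + 193) - 201) = 2 - (365 - 201) = 2 - 1*164 = 2 - 164 = -162)
b(-5, 10)*U = (-5 + 3*10)*(-162) = (-5 + 30)*(-162) = 25*(-162) = -4050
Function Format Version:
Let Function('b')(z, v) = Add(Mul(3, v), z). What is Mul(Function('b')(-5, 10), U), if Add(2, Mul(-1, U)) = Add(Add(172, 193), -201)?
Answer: -4050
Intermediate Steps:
Function('b')(z, v) = Add(z, Mul(3, v))
U = -162 (U = Add(2, Mul(-1, Add(Add(172, 193), -201))) = Add(2, Mul(-1, Add(365, -201))) = Add(2, Mul(-1, 164)) = Add(2, -164) = -162)
Mul(Function('b')(-5, 10), U) = Mul(Add(-5, Mul(3, 10)), -162) = Mul(Add(-5, 30), -162) = Mul(25, -162) = -4050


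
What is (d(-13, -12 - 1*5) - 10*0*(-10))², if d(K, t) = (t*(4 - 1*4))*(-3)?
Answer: 0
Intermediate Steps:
d(K, t) = 0 (d(K, t) = (t*(4 - 4))*(-3) = (t*0)*(-3) = 0*(-3) = 0)
(d(-13, -12 - 1*5) - 10*0*(-10))² = (0 - 10*0*(-10))² = (0 + 0*(-10))² = (0 + 0)² = 0² = 0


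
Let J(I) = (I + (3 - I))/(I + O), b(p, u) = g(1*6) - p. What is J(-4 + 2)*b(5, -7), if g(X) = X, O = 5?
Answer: 1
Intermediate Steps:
b(p, u) = 6 - p (b(p, u) = 1*6 - p = 6 - p)
J(I) = 3/(5 + I) (J(I) = (I + (3 - I))/(I + 5) = 3/(5 + I))
J(-4 + 2)*b(5, -7) = (3/(5 + (-4 + 2)))*(6 - 1*5) = (3/(5 - 2))*(6 - 5) = (3/3)*1 = (3*(⅓))*1 = 1*1 = 1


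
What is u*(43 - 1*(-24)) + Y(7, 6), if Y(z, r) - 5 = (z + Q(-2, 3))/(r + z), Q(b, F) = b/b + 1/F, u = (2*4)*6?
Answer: 125644/39 ≈ 3221.6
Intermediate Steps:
u = 48 (u = 8*6 = 48)
Q(b, F) = 1 + 1/F
Y(z, r) = 5 + (4/3 + z)/(r + z) (Y(z, r) = 5 + (z + (1 + 3)/3)/(r + z) = 5 + (z + (1/3)*4)/(r + z) = 5 + (z + 4/3)/(r + z) = 5 + (4/3 + z)/(r + z))
u*(43 - 1*(-24)) + Y(7, 6) = 48*(43 - 1*(-24)) + (4/3 + 5*6 + 6*7)/(6 + 7) = 48*(43 + 24) + (4/3 + 30 + 42)/13 = 48*67 + (1/13)*(220/3) = 3216 + 220/39 = 125644/39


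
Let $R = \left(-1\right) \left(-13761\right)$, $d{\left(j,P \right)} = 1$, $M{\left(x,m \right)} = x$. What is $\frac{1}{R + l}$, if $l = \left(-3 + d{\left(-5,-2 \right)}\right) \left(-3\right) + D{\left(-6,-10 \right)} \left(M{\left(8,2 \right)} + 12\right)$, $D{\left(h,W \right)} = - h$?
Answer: $\frac{1}{13887} \approx 7.201 \cdot 10^{-5}$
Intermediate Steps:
$R = 13761$
$l = 126$ ($l = \left(-3 + 1\right) \left(-3\right) + \left(-1\right) \left(-6\right) \left(8 + 12\right) = \left(-2\right) \left(-3\right) + 6 \cdot 20 = 6 + 120 = 126$)
$\frac{1}{R + l} = \frac{1}{13761 + 126} = \frac{1}{13887}$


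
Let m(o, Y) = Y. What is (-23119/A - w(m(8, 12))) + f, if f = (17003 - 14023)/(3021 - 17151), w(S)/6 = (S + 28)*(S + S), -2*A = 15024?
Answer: -20369612663/3538152 ≈ -5757.1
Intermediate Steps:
A = -7512 (A = -1/2*15024 = -7512)
w(S) = 12*S*(28 + S) (w(S) = 6*((S + 28)*(S + S)) = 6*((28 + S)*(2*S)) = 6*(2*S*(28 + S)) = 12*S*(28 + S))
f = -298/1413 (f = 2980/(-14130) = 2980*(-1/14130) = -298/1413 ≈ -0.21090)
(-23119/A - w(m(8, 12))) + f = (-23119/(-7512) - 12*12*(28 + 12)) - 298/1413 = (-23119*(-1/7512) - 12*12*40) - 298/1413 = (23119/7512 - 1*5760) - 298/1413 = (23119/7512 - 5760) - 298/1413 = -43246001/7512 - 298/1413 = -20369612663/3538152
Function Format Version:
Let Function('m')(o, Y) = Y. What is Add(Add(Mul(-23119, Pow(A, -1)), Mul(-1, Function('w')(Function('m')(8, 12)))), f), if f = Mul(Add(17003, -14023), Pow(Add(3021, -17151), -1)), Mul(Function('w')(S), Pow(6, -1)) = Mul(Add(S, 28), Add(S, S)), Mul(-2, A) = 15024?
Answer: Rational(-20369612663, 3538152) ≈ -5757.1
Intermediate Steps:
A = -7512 (A = Mul(Rational(-1, 2), 15024) = -7512)
Function('w')(S) = Mul(12, S, Add(28, S)) (Function('w')(S) = Mul(6, Mul(Add(S, 28), Add(S, S))) = Mul(6, Mul(Add(28, S), Mul(2, S))) = Mul(6, Mul(2, S, Add(28, S))) = Mul(12, S, Add(28, S)))
f = Rational(-298, 1413) (f = Mul(2980, Pow(-14130, -1)) = Mul(2980, Rational(-1, 14130)) = Rational(-298, 1413) ≈ -0.21090)
Add(Add(Mul(-23119, Pow(A, -1)), Mul(-1, Function('w')(Function('m')(8, 12)))), f) = Add(Add(Mul(-23119, Pow(-7512, -1)), Mul(-1, Mul(12, 12, Add(28, 12)))), Rational(-298, 1413)) = Add(Add(Mul(-23119, Rational(-1, 7512)), Mul(-1, Mul(12, 12, 40))), Rational(-298, 1413)) = Add(Add(Rational(23119, 7512), Mul(-1, 5760)), Rational(-298, 1413)) = Add(Add(Rational(23119, 7512), -5760), Rational(-298, 1413)) = Add(Rational(-43246001, 7512), Rational(-298, 1413)) = Rational(-20369612663, 3538152)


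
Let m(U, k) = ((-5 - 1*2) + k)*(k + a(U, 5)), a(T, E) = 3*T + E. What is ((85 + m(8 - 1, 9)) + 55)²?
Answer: 44100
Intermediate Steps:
a(T, E) = E + 3*T
m(U, k) = (-7 + k)*(5 + k + 3*U) (m(U, k) = ((-5 - 1*2) + k)*(k + (5 + 3*U)) = ((-5 - 2) + k)*(5 + k + 3*U) = (-7 + k)*(5 + k + 3*U))
((85 + m(8 - 1, 9)) + 55)² = ((85 + (-35 + 9² - 21*(8 - 1) - 2*9 + 3*(8 - 1)*9)) + 55)² = ((85 + (-35 + 81 - 21*7 - 18 + 3*7*9)) + 55)² = ((85 + (-35 + 81 - 147 - 18 + 189)) + 55)² = ((85 + 70) + 55)² = (155 + 55)² = 210² = 44100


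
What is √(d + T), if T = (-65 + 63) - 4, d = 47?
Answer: √41 ≈ 6.4031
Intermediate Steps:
T = -6 (T = -2 - 4 = -6)
√(d + T) = √(47 - 6) = √41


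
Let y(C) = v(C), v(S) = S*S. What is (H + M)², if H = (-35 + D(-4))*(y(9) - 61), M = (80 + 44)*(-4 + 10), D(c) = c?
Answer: 1296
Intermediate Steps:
v(S) = S²
y(C) = C²
M = 744 (M = 124*6 = 744)
H = -780 (H = (-35 - 4)*(9² - 61) = -39*(81 - 61) = -39*20 = -780)
(H + M)² = (-780 + 744)² = (-36)² = 1296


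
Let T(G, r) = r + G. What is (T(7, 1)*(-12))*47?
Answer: -4512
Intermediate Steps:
T(G, r) = G + r
(T(7, 1)*(-12))*47 = ((7 + 1)*(-12))*47 = (8*(-12))*47 = -96*47 = -4512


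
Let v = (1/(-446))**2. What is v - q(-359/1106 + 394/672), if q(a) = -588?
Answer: 116962609/198916 ≈ 588.00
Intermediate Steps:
v = 1/198916 (v = (-1/446)**2 = 1/198916 ≈ 5.0273e-6)
v - q(-359/1106 + 394/672) = 1/198916 - 1*(-588) = 1/198916 + 588 = 116962609/198916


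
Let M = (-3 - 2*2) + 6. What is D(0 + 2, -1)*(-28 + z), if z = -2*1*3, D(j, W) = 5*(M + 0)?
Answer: 170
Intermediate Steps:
M = -1 (M = (-3 - 4) + 6 = -7 + 6 = -1)
D(j, W) = -5 (D(j, W) = 5*(-1 + 0) = 5*(-1) = -5)
z = -6 (z = -2*3 = -6)
D(0 + 2, -1)*(-28 + z) = -5*(-28 - 6) = -5*(-34) = 170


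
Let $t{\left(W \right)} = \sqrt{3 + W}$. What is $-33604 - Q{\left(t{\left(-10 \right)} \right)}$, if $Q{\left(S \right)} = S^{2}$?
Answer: $-33597$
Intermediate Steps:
$-33604 - Q{\left(t{\left(-10 \right)} \right)} = -33604 - \left(\sqrt{3 - 10}\right)^{2} = -33604 - \left(\sqrt{-7}\right)^{2} = -33604 - \left(i \sqrt{7}\right)^{2} = -33604 - -7 = -33604 + 7 = -33597$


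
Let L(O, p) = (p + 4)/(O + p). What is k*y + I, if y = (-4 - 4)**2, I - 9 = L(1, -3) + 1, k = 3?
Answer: 403/2 ≈ 201.50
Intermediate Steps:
L(O, p) = (4 + p)/(O + p)
I = 19/2 (I = 9 + ((4 - 3)/(1 - 3) + 1) = 9 + (1/(-2) + 1) = 9 + (-1/2*1 + 1) = 9 + (-1/2 + 1) = 9 + 1/2 = 19/2 ≈ 9.5000)
y = 64 (y = (-8)**2 = 64)
k*y + I = 3*64 + 19/2 = 192 + 19/2 = 403/2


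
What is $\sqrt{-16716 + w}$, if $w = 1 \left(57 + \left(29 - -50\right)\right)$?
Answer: $2 i \sqrt{4145} \approx 128.76 i$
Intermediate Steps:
$w = 136$ ($w = 1 \left(57 + \left(29 + 50\right)\right) = 1 \left(57 + 79\right) = 1 \cdot 136 = 136$)
$\sqrt{-16716 + w} = \sqrt{-16716 + 136} = \sqrt{-16580} = 2 i \sqrt{4145}$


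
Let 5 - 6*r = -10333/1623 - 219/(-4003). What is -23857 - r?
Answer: -930048314305/38981214 ≈ -23859.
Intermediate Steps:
r = 73491907/38981214 (r = ⅚ - (-10333/1623 - 219/(-4003))/6 = ⅚ - (-10333*1/1623 - 219*(-1/4003))/6 = ⅚ - (-10333/1623 + 219/4003)/6 = ⅚ - ⅙*(-41007562/6496869) = ⅚ + 20503781/19490607 = 73491907/38981214 ≈ 1.8853)
-23857 - r = -23857 - 1*73491907/38981214 = -23857 - 73491907/38981214 = -930048314305/38981214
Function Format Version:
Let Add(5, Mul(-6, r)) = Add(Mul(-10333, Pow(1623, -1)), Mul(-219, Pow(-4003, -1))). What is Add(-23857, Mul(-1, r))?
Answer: Rational(-930048314305, 38981214) ≈ -23859.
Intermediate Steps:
r = Rational(73491907, 38981214) (r = Add(Rational(5, 6), Mul(Rational(-1, 6), Add(Mul(-10333, Pow(1623, -1)), Mul(-219, Pow(-4003, -1))))) = Add(Rational(5, 6), Mul(Rational(-1, 6), Add(Mul(-10333, Rational(1, 1623)), Mul(-219, Rational(-1, 4003))))) = Add(Rational(5, 6), Mul(Rational(-1, 6), Add(Rational(-10333, 1623), Rational(219, 4003)))) = Add(Rational(5, 6), Mul(Rational(-1, 6), Rational(-41007562, 6496869))) = Add(Rational(5, 6), Rational(20503781, 19490607)) = Rational(73491907, 38981214) ≈ 1.8853)
Add(-23857, Mul(-1, r)) = Add(-23857, Mul(-1, Rational(73491907, 38981214))) = Add(-23857, Rational(-73491907, 38981214)) = Rational(-930048314305, 38981214)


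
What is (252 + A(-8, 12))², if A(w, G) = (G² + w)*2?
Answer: 274576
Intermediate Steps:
A(w, G) = 2*w + 2*G² (A(w, G) = (w + G²)*2 = 2*w + 2*G²)
(252 + A(-8, 12))² = (252 + (2*(-8) + 2*12²))² = (252 + (-16 + 2*144))² = (252 + (-16 + 288))² = (252 + 272)² = 524² = 274576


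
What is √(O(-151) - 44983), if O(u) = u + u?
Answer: I*√45285 ≈ 212.8*I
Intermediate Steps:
O(u) = 2*u
√(O(-151) - 44983) = √(2*(-151) - 44983) = √(-302 - 44983) = √(-45285) = I*√45285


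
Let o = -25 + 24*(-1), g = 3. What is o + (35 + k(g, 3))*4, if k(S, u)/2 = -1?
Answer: 83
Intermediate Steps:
k(S, u) = -2 (k(S, u) = 2*(-1) = -2)
o = -49 (o = -25 - 24 = -49)
o + (35 + k(g, 3))*4 = -49 + (35 - 2)*4 = -49 + 33*4 = -49 + 132 = 83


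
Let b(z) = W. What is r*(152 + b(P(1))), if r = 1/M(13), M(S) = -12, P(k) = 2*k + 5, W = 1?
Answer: -51/4 ≈ -12.750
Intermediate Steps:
P(k) = 5 + 2*k
b(z) = 1
r = -1/12 (r = 1/(-12) = -1/12 ≈ -0.083333)
r*(152 + b(P(1))) = -(152 + 1)/12 = -1/12*153 = -51/4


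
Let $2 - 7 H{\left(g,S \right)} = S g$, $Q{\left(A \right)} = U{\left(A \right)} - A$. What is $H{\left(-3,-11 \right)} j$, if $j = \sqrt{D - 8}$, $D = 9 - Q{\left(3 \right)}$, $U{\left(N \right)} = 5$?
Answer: $- \frac{31 i}{7} \approx - 4.4286 i$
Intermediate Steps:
$Q{\left(A \right)} = 5 - A$
$D = 7$ ($D = 9 - \left(5 - 3\right) = 9 - 2 = 7$)
$H{\left(g,S \right)} = \frac{2}{7} - \frac{S g}{7}$
$j = i$ ($j = \sqrt{7 - 8} = \sqrt{-1} = i \approx 1.0 i$)
$H{\left(-3,-11 \right)} j = \left(\frac{2}{7} - \left(- \frac{11}{7}\right) \left(-3\right)\right) i = \left(\frac{2}{7} - \frac{33}{7}\right) i = - \frac{31 i}{7}$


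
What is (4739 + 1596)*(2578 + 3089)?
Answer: 35900445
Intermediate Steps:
(4739 + 1596)*(2578 + 3089) = 6335*5667 = 35900445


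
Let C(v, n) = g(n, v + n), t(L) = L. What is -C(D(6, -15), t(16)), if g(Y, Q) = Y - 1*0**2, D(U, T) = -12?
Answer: -16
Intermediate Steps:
g(Y, Q) = Y (g(Y, Q) = Y - 1*0 = Y + 0 = Y)
C(v, n) = n
-C(D(6, -15), t(16)) = -1*16 = -16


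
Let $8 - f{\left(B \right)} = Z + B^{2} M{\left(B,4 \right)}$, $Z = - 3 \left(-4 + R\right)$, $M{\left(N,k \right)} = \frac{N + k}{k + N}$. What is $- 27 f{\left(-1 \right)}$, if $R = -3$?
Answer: $378$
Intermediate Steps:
$M{\left(N,k \right)} = 1$ ($M{\left(N,k \right)} = \frac{N + k}{N + k} = 1$)
$Z = 21$ ($Z = - 3 \left(-4 - 3\right) = \left(-3\right) \left(-7\right) = 21$)
$f{\left(B \right)} = -13 - B^{2}$ ($f{\left(B \right)} = 8 - \left(21 + B^{2} \cdot 1\right) = 8 - \left(21 + B^{2}\right) = -13 - B^{2}$)
$- 27 f{\left(-1 \right)} = - 27 \left(-13 - \left(-1\right)^{2}\right) = - 27 \left(-13 - 1\right) = \left(-27\right) \left(-14\right) = 378$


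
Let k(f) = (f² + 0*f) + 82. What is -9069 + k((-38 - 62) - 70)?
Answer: 19913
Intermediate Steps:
k(f) = 82 + f² (k(f) = (f² + 0) + 82 = f² + 82 = 82 + f²)
-9069 + k((-38 - 62) - 70) = -9069 + (82 + ((-38 - 62) - 70)²) = -9069 + (82 + (-100 - 70)²) = -9069 + (82 + (-170)²) = -9069 + (82 + 28900) = -9069 + 28982 = 19913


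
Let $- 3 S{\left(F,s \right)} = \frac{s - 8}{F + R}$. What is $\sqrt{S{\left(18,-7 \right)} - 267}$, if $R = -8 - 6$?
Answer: $\frac{i \sqrt{1063}}{2} \approx 16.302 i$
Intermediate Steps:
$R = -14$
$S{\left(F,s \right)} = - \frac{-8 + s}{3 \left(-14 + F\right)}$ ($S{\left(F,s \right)} = - \frac{\left(s - 8\right) \frac{1}{F - 14}}{3} = - \frac{\left(-8 + s\right) \frac{1}{-14 + F}}{3} = - \frac{\frac{1}{-14 + F} \left(-8 + s\right)}{3} = - \frac{-8 + s}{3 \left(-14 + F\right)}$)
$\sqrt{S{\left(18,-7 \right)} - 267} = \sqrt{\frac{8 - -7}{3 \left(-14 + 18\right)} - 267} = \sqrt{\frac{8 + 7}{3 \cdot 4} - 267} = \sqrt{\frac{1}{3} \cdot \frac{1}{4} \cdot 15 - 267} = \sqrt{\frac{5}{4} - 267} = \sqrt{- \frac{1063}{4}} = \frac{i \sqrt{1063}}{2}$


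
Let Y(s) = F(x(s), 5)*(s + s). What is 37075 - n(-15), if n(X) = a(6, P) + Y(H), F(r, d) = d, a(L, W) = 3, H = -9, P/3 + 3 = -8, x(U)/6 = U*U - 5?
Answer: 37162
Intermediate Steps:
x(U) = -30 + 6*U**2 (x(U) = 6*(U*U - 5) = 6*(U**2 - 5) = 6*(-5 + U**2) = -30 + 6*U**2)
P = -33 (P = -9 + 3*(-8) = -9 - 24 = -33)
Y(s) = 10*s (Y(s) = 5*(s + s) = 5*(2*s) = 10*s)
n(X) = -87 (n(X) = 3 + 10*(-9) = 3 - 90 = -87)
37075 - n(-15) = 37075 - 1*(-87) = 37075 + 87 = 37162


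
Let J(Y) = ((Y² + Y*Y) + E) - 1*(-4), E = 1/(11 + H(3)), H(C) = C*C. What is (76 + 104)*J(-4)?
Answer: 6489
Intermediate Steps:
H(C) = C²
E = 1/20 (E = 1/(11 + 3²) = 1/(11 + 9) = 1/20 ≈ 0.050000)
J(Y) = 81/20 + 2*Y² (J(Y) = ((Y² + Y*Y) + 1/20) - 1*(-4) = ((Y² + Y²) + 1/20) + 4 = (2*Y² + 1/20) + 4 = (1/20 + 2*Y²) + 4 = 81/20 + 2*Y²)
(76 + 104)*J(-4) = (76 + 104)*(81/20 + 2*(-4)²) = 180*(81/20 + 2*16) = 180*(81/20 + 32) = 180*(721/20) = 6489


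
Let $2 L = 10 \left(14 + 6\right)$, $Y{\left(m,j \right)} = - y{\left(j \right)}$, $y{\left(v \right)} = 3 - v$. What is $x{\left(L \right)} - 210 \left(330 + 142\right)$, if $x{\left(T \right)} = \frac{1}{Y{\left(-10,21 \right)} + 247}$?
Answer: $- \frac{26266799}{265} \approx -99120.0$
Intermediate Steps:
$Y{\left(m,j \right)} = -3 + j$ ($Y{\left(m,j \right)} = - (3 - j) = -3 + j$)
$L = 100$ ($L = \frac{10 \left(14 + 6\right)}{2} = \frac{10 \cdot 20}{2} = \frac{1}{2} \cdot 200 = 100$)
$x{\left(T \right)} = \frac{1}{265}$ ($x{\left(T \right)} = \frac{1}{\left(-3 + 21\right) + 247} = \frac{1}{18 + 247} = \frac{1}{265}$)
$x{\left(L \right)} - 210 \left(330 + 142\right) = \frac{1}{265} - 210 \left(330 + 142\right) = \frac{1}{265} - 210 \cdot 472 = \frac{1}{265} - 99120 = - \frac{26266799}{265}$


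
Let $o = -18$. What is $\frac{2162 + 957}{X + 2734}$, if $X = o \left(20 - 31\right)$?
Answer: $\frac{3119}{2932} \approx 1.0638$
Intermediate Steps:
$X = 198$ ($X = - 18 \left(20 - 31\right) = \left(-18\right) \left(-11\right) = 198$)
$\frac{2162 + 957}{X + 2734} = \frac{2162 + 957}{198 + 2734} = \frac{3119}{2932}$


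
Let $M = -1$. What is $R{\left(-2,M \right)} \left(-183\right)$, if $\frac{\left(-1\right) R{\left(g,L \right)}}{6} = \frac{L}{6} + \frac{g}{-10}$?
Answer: $\frac{183}{5} \approx 36.6$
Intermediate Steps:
$R{\left(g,L \right)} = - L + \frac{3 g}{5}$ ($R{\left(g,L \right)} = - 6 \left(\frac{L}{6} + \frac{g}{-10}\right) = - 6 \left(L \frac{1}{6} + g \left(- \frac{1}{10}\right)\right) = - 6 \left(\frac{L}{6} - \frac{g}{10}\right) = - 6 \left(- \frac{g}{10} + \frac{L}{6}\right) = - L + \frac{3 g}{5}$)
$R{\left(-2,M \right)} \left(-183\right) = \left(\left(-1\right) \left(-1\right) + \frac{3}{5} \left(-2\right)\right) \left(-183\right) = \left(1 - \frac{6}{5}\right) \left(-183\right) = \left(- \frac{1}{5}\right) \left(-183\right) = \frac{183}{5}$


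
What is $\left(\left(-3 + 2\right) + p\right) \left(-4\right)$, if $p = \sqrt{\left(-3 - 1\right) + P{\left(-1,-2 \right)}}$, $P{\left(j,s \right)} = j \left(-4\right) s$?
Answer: $4 - 8 i \sqrt{3} \approx 4.0 - 13.856 i$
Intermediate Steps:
$P{\left(j,s \right)} = - 4 j s$
$p = 2 i \sqrt{3}$ ($p = \sqrt{\left(-3 - 1\right) - \left(-4\right) \left(-2\right)} = \sqrt{\left(-3 - 1\right) - 8} = \sqrt{-4 - 8} = \sqrt{-12} = 2 i \sqrt{3} \approx 3.4641 i$)
$\left(\left(-3 + 2\right) + p\right) \left(-4\right) = \left(\left(-3 + 2\right) + 2 i \sqrt{3}\right) \left(-4\right) = \left(-1 + 2 i \sqrt{3}\right) \left(-4\right) = 4 - 8 i \sqrt{3}$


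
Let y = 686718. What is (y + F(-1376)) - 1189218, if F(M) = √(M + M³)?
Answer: -502500 + 4*I*√162830422 ≈ -5.025e+5 + 51042.0*I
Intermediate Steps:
(y + F(-1376)) - 1189218 = (686718 + √(-1376 + (-1376)³)) - 1189218 = (686718 + √(-1376 - 2605285376)) - 1189218 = (686718 + √(-2605286752)) - 1189218 = (686718 + 4*I*√162830422) - 1189218 = -502500 + 4*I*√162830422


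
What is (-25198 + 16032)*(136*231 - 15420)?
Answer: -146619336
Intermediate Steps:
(-25198 + 16032)*(136*231 - 15420) = -9166*(31416 - 15420) = -9166*15996 = -146619336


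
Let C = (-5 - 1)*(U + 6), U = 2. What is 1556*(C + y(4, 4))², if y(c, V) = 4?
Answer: 3012416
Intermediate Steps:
C = -48 (C = (-5 - 1)*(2 + 6) = -6*8 = -48)
1556*(C + y(4, 4))² = 1556*(-48 + 4)² = 1556*(-44)² = 1556*1936 = 3012416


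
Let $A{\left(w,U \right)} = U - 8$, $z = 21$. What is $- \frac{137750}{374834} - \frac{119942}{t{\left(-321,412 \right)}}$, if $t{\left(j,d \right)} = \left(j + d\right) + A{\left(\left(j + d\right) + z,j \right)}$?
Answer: $\frac{11231388782}{22302623} \approx 503.59$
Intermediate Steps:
$A{\left(w,U \right)} = -8 + U$ ($A{\left(w,U \right)} = U - 8 = -8 + U$)
$t{\left(j,d \right)} = -8 + d + 2 j$ ($t{\left(j,d \right)} = \left(j + d\right) + \left(-8 + j\right) = \left(d + j\right) + \left(-8 + j\right) = -8 + d + 2 j$)
$- \frac{137750}{374834} - \frac{119942}{t{\left(-321,412 \right)}} = - \frac{137750}{374834} - \frac{119942}{-8 + 412 + 2 \left(-321\right)} = \left(-137750\right) \frac{1}{374834} - \frac{119942}{-8 + 412 - 642} = - \frac{68875}{187417} - \frac{119942}{-238} = - \frac{68875}{187417} - - \frac{59971}{119} = - \frac{68875}{187417} + \frac{59971}{119} = \frac{11231388782}{22302623}$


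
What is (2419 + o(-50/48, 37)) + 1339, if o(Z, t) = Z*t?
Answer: 89267/24 ≈ 3719.5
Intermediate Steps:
(2419 + o(-50/48, 37)) + 1339 = (2419 - 50/48*37) + 1339 = (2419 - 50*1/48*37) + 1339 = (2419 - 25/24*37) + 1339 = (2419 - 925/24) + 1339 = 57131/24 + 1339 = 89267/24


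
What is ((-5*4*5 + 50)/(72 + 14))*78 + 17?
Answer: -1219/43 ≈ -28.349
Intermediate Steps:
((-5*4*5 + 50)/(72 + 14))*78 + 17 = ((-20*5 + 50)/86)*78 + 17 = ((-100 + 50)*(1/86))*78 + 17 = -50*1/86*78 + 17 = -25/43*78 + 17 = -1950/43 + 17 = -1219/43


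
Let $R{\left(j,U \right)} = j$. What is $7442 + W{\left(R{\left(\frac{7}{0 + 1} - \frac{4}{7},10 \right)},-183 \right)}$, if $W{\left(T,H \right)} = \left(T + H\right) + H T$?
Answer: $6089$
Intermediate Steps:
$W{\left(T,H \right)} = H + T + H T$ ($W{\left(T,H \right)} = \left(H + T\right) + H T = H + T + H T$)
$7442 + W{\left(R{\left(\frac{7}{0 + 1} - \frac{4}{7},10 \right)},-183 \right)} = 7442 - \left(\frac{1285}{7} - \frac{7}{0 + 1} + 183 \left(\frac{7}{0 + 1} - \frac{4}{7}\right)\right) = 7442 - \left(\frac{1285}{7} - 7 + 183 \left(\frac{7}{1} - \frac{4}{7}\right)\right) = 7442 - \left(\frac{1236}{7} + 183 \left(7 \cdot 1 - \frac{4}{7}\right)\right) = 7442 - \left(\frac{1236}{7} + 183 \left(7 - \frac{4}{7}\right)\right) = 7442 - 1353 = 6089$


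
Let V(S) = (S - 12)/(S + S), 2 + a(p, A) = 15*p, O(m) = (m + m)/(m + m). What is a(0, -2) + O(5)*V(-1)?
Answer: 9/2 ≈ 4.5000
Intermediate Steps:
O(m) = 1 (O(m) = (2*m)/((2*m)) = (2*m)*(1/(2*m)) = 1)
a(p, A) = -2 + 15*p
V(S) = (-12 + S)/(2*S) (V(S) = (-12 + S)/((2*S)) = (-12 + S)*(1/(2*S)) = (-12 + S)/(2*S))
a(0, -2) + O(5)*V(-1) = (-2 + 15*0) + 1*((½)*(-12 - 1)/(-1)) = (-2 + 0) + 1*((½)*(-1)*(-13)) = -2 + 1*(13/2) = -2 + 13/2 = 9/2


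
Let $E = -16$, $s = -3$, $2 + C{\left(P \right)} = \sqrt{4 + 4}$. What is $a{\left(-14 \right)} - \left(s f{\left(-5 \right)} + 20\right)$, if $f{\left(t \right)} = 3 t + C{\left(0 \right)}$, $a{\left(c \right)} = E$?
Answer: $-87 + 6 \sqrt{2} \approx -78.515$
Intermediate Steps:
$C{\left(P \right)} = -2 + 2 \sqrt{2}$ ($C{\left(P \right)} = -2 + \sqrt{4 + 4} = -2 + \sqrt{8} = -2 + 2 \sqrt{2}$)
$a{\left(c \right)} = -16$
$f{\left(t \right)} = -2 + 2 \sqrt{2} + 3 t$ ($f{\left(t \right)} = 3 t - \left(2 - 2 \sqrt{2}\right) = -2 + 2 \sqrt{2} + 3 t$)
$a{\left(-14 \right)} - \left(s f{\left(-5 \right)} + 20\right) = -16 - \left(- 3 \left(-2 + 2 \sqrt{2} + 3 \left(-5\right)\right) + 20\right) = -16 - \left(- 3 \left(-2 + 2 \sqrt{2} - 15\right) + 20\right) = -16 - \left(- 3 \left(-17 + 2 \sqrt{2}\right) + 20\right) = -16 - \left(\left(51 - 6 \sqrt{2}\right) + 20\right) = -16 - \left(71 - 6 \sqrt{2}\right) = -87 + 6 \sqrt{2}$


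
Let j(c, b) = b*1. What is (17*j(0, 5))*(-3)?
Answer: -255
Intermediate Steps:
j(c, b) = b
(17*j(0, 5))*(-3) = (17*5)*(-3) = 85*(-3) = -255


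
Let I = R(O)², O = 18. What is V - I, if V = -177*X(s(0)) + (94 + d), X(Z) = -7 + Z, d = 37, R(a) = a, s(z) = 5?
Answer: 161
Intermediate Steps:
I = 324 (I = 18² = 324)
V = 485 (V = -177*(-7 + 5) + (94 + 37) = -177*(-2) + 131 = 354 + 131 = 485)
V - I = 485 - 1*324 = 485 - 324 = 161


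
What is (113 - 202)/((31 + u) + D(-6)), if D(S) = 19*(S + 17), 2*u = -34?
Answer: -89/223 ≈ -0.39910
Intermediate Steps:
u = -17 (u = (1/2)*(-34) = -17)
D(S) = 323 + 19*S (D(S) = 19*(17 + S) = 323 + 19*S)
(113 - 202)/((31 + u) + D(-6)) = (113 - 202)/((31 - 17) + (323 + 19*(-6))) = -89/(14 + (323 - 114)) = -89/(14 + 209) = -89/223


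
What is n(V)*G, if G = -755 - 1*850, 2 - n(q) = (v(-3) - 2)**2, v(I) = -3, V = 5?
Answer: 36915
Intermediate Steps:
n(q) = -23 (n(q) = 2 - (-3 - 2)**2 = 2 - 1*(-5)**2 = 2 - 1*25 = 2 - 25 = -23)
G = -1605 (G = -755 - 850 = -1605)
n(V)*G = -23*(-1605) = 36915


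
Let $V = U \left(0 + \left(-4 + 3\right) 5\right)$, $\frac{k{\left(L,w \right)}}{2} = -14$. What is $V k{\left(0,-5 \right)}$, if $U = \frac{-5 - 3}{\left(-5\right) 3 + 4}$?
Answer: $\frac{1120}{11} \approx 101.82$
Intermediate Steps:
$k{\left(L,w \right)} = -28$ ($k{\left(L,w \right)} = 2 \left(-14\right) = -28$)
$U = \frac{8}{11}$ ($U = - \frac{8}{-15 + 4} = - \frac{8}{-11} = \left(-8\right) \left(- \frac{1}{11}\right) = \frac{8}{11} \approx 0.72727$)
$V = - \frac{40}{11}$ ($V = \frac{8 \left(0 + \left(-4 + 3\right) 5\right)}{11} = \frac{8 \left(0 - 5\right)}{11} = \frac{8}{11} \left(-5\right) = - \frac{40}{11} \approx -3.6364$)
$V k{\left(0,-5 \right)} = \left(- \frac{40}{11}\right) \left(-28\right) = \frac{1120}{11}$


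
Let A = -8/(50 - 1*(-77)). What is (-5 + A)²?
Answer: 413449/16129 ≈ 25.634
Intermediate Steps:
A = -8/127 (A = -8/(50 + 77) = -8/127 ≈ -0.062992)
(-5 + A)² = (-5 - 8/127)² = (-643/127)² = 413449/16129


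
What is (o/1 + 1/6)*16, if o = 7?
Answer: 344/3 ≈ 114.67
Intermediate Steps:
(o/1 + 1/6)*16 = (7/1 + 1/6)*16 = (7*1 + 1*(1/6))*16 = (7 + 1/6)*16 = (43/6)*16 = 344/3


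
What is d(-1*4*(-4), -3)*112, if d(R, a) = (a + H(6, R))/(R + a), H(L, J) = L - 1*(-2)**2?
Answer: -112/13 ≈ -8.6154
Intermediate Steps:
H(L, J) = -4 + L (H(L, J) = L - 1*4 = L - 4 = -4 + L)
d(R, a) = (2 + a)/(R + a) (d(R, a) = (a + (-4 + 6))/(R + a) = (a + 2)/(R + a) = (2 + a)/(R + a))
d(-1*4*(-4), -3)*112 = ((2 - 3)/(-1*4*(-4) - 3))*112 = (-1/(-4*(-4) - 3))*112 = (-1/(16 - 3))*112 = (-1/13)*112 = ((1/13)*(-1))*112 = -1/13*112 = -112/13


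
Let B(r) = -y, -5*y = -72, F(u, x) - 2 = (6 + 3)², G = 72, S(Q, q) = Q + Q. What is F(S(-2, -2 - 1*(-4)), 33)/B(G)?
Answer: -415/72 ≈ -5.7639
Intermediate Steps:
S(Q, q) = 2*Q
F(u, x) = 83 (F(u, x) = 2 + (6 + 3)² = 2 + 9² = 2 + 81 = 83)
y = 72/5 (y = -⅕*(-72) = 72/5 ≈ 14.400)
B(r) = -72/5 (B(r) = -1*72/5 = -72/5)
F(S(-2, -2 - 1*(-4)), 33)/B(G) = 83/(-72/5) = 83*(-5/72) = -415/72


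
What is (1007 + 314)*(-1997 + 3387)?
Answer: 1836190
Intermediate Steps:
(1007 + 314)*(-1997 + 3387) = 1321*1390 = 1836190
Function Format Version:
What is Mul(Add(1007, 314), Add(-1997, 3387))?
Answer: 1836190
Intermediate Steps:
Mul(Add(1007, 314), Add(-1997, 3387)) = Mul(1321, 1390) = 1836190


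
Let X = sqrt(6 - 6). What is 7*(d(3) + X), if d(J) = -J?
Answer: -21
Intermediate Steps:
X = 0 (X = sqrt(0) = 0)
7*(d(3) + X) = 7*(-1*3 + 0) = 7*(-3 + 0) = 7*(-3) = -21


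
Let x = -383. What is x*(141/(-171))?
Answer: 18001/57 ≈ 315.81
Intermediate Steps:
x*(141/(-171)) = -54003/(-171) = -54003*(-1)/171 = -383*(-47/57) = 18001/57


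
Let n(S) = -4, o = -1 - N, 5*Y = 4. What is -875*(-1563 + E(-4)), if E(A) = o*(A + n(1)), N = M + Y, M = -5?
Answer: 1390025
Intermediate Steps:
Y = ⅘ (Y = (⅕)*4 = ⅘ ≈ 0.80000)
N = -21/5 (N = -5 + ⅘ = -21/5 ≈ -4.2000)
o = 16/5 (o = -1 - 1*(-21/5) = -1 + 21/5 = 16/5 ≈ 3.2000)
E(A) = -64/5 + 16*A/5 (E(A) = 16*(A - 4)/5 = 16*(-4 + A)/5 = -64/5 + 16*A/5)
-875*(-1563 + E(-4)) = -875*(-1563 + (-64/5 + (16/5)*(-4))) = -875*(-1563 + (-64/5 - 64/5)) = -875*(-1563 - 128/5) = -875*(-7943/5) = 1390025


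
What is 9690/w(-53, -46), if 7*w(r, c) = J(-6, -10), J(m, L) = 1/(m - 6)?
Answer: -813960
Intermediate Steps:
J(m, L) = 1/(-6 + m)
w(r, c) = -1/84 (w(r, c) = 1/(7*(-6 - 6)) = (⅐)/(-12) = (⅐)*(-1/12) = -1/84)
9690/w(-53, -46) = 9690/(-1/84) = 9690*(-84) = -813960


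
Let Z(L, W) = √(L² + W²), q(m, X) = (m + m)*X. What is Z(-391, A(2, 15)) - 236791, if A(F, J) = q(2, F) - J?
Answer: -236791 + √152930 ≈ -2.3640e+5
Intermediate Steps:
q(m, X) = 2*X*m (q(m, X) = (2*m)*X = 2*X*m)
A(F, J) = -J + 4*F (A(F, J) = 2*F*2 - J = 4*F - J = -J + 4*F)
Z(-391, A(2, 15)) - 236791 = √((-391)² + (-1*15 + 4*2)²) - 236791 = √(152881 + (-15 + 8)²) - 236791 = √(152881 + (-7)²) - 236791 = √(152881 + 49) - 236791 = √152930 - 236791 = -236791 + √152930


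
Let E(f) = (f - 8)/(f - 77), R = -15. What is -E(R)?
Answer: -¼ ≈ -0.25000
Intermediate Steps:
E(f) = (-8 + f)/(-77 + f)
-E(R) = -(-8 - 15)/(-77 - 15) = -(-23)/(-92) = -(-1)*(-23)/92 = -1*¼ = -¼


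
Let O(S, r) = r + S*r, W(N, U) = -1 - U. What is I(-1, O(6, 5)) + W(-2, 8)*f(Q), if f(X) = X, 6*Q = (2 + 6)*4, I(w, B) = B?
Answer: -13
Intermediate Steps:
Q = 16/3 (Q = ((2 + 6)*4)/6 = (8*4)/6 = (1/6)*32 = 16/3 ≈ 5.3333)
I(-1, O(6, 5)) + W(-2, 8)*f(Q) = 5*(1 + 6) + (-1 - 1*8)*(16/3) = 5*7 + (-1 - 8)*(16/3) = 35 - 9*16/3 = 35 - 48 = -13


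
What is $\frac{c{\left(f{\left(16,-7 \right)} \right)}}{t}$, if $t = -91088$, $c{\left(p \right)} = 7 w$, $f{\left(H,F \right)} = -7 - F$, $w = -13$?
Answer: $\frac{91}{91088} \approx 0.00099903$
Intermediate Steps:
$c{\left(p \right)} = -91$ ($c{\left(p \right)} = 7 \left(-13\right) = -91$)
$\frac{c{\left(f{\left(16,-7 \right)} \right)}}{t} = - \frac{91}{-91088} = \left(-91\right) \left(- \frac{1}{91088}\right) = \frac{91}{91088}$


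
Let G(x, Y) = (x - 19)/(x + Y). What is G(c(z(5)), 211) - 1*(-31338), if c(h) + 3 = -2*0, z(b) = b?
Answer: 3259141/104 ≈ 31338.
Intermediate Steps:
c(h) = -3 (c(h) = -3 - 2*0 = -3 + 0 = -3)
G(x, Y) = (-19 + x)/(Y + x)
G(c(z(5)), 211) - 1*(-31338) = (-19 - 3)/(211 - 3) - 1*(-31338) = -22/208 + 31338 = (1/208)*(-22) + 31338 = -11/104 + 31338 = 3259141/104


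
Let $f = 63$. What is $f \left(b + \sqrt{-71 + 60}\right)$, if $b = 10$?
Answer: $630 + 63 i \sqrt{11} \approx 630.0 + 208.95 i$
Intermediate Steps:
$f \left(b + \sqrt{-71 + 60}\right) = 63 \left(10 + \sqrt{-71 + 60}\right) = 63 \left(10 + \sqrt{-11}\right) = 63 \left(10 + i \sqrt{11}\right) = 630 + 63 i \sqrt{11}$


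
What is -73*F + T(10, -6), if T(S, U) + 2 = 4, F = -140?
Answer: 10222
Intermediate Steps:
T(S, U) = 2 (T(S, U) = -2 + 4 = 2)
-73*F + T(10, -6) = -73*(-140) + 2 = 10220 + 2 = 10222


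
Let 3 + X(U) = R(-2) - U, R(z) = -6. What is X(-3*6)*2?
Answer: 18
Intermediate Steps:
X(U) = -9 - U (X(U) = -3 + (-6 - U) = -9 - U)
X(-3*6)*2 = (-9 - (-3)*6)*2 = (-9 - 1*(-18))*2 = (-9 + 18)*2 = 9*2 = 18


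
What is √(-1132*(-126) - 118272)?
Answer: 2*√6090 ≈ 156.08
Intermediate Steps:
√(-1132*(-126) - 118272) = √(142632 - 118272) = √24360 = 2*√6090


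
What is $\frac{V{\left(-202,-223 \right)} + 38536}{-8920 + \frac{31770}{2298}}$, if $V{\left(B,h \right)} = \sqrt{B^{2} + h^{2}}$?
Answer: $- \frac{14759288}{3411065} - \frac{383 \sqrt{90533}}{3411065} \approx -4.3607$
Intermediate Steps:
$\frac{V{\left(-202,-223 \right)} + 38536}{-8920 + \frac{31770}{2298}} = \frac{\sqrt{\left(-202\right)^{2} + \left(-223\right)^{2}} + 38536}{-8920 + \frac{31770}{2298}} = \frac{\sqrt{40804 + 49729} + 38536}{-8920 + 31770 \cdot \frac{1}{2298}} = \frac{\sqrt{90533} + 38536}{-8920 + \frac{5295}{383}} = \frac{38536 + \sqrt{90533}}{- \frac{3411065}{383}} = \left(38536 + \sqrt{90533}\right) \left(- \frac{383}{3411065}\right) = - \frac{14759288}{3411065} - \frac{383 \sqrt{90533}}{3411065}$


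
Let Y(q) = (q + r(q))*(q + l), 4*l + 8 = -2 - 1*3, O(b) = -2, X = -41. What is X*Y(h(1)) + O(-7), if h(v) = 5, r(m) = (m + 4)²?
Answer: -12345/2 ≈ -6172.5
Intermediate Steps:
r(m) = (4 + m)²
l = -13/4 (l = -2 + (-2 - 1*3)/4 = -2 + (-2 - 3)/4 = -2 + (¼)*(-5) = -2 - 5/4 = -13/4 ≈ -3.2500)
Y(q) = (-13/4 + q)*(q + (4 + q)²) (Y(q) = (q + (4 + q)²)*(q - 13/4) = (q + (4 + q)²)*(-13/4 + q) = (-13/4 + q)*(q + (4 + q)²))
X*Y(h(1)) + O(-7) = -41*(-52 + 5³ - 53/4*5 + (23/4)*5²) - 2 = -41*(-52 + 125 - 265/4 + (23/4)*25) - 2 = -41*(-52 + 125 - 265/4 + 575/4) - 2 = -41*301/2 - 2 = -12341/2 - 2 = -12345/2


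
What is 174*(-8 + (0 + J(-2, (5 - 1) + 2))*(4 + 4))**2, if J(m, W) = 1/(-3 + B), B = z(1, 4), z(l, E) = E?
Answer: 0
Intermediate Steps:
B = 4
J(m, W) = 1 (J(m, W) = 1/(-3 + 4) = 1/1 = 1)
174*(-8 + (0 + J(-2, (5 - 1) + 2))*(4 + 4))**2 = 174*(-8 + (0 + 1)*(4 + 4))**2 = 174*(-8 + 1*8)**2 = 174*(-8 + 8)**2 = 174*0**2 = 174*0 = 0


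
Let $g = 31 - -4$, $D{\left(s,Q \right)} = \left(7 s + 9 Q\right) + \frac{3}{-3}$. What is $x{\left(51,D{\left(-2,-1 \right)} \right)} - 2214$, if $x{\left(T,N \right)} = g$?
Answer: $-2179$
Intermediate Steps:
$D{\left(s,Q \right)} = -1 + 7 s + 9 Q$ ($D{\left(s,Q \right)} = \left(7 s + 9 Q\right) + 3 \left(- \frac{1}{3}\right) = \left(7 s + 9 Q\right) - 1 = -1 + 7 s + 9 Q$)
$g = 35$ ($g = 31 + 4 = 35$)
$x{\left(T,N \right)} = 35$
$x{\left(51,D{\left(-2,-1 \right)} \right)} - 2214 = 35 - 2214 = -2179$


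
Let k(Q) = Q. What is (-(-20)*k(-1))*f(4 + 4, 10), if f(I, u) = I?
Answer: -160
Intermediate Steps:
(-(-20)*k(-1))*f(4 + 4, 10) = (-(-20)*(-1))*(4 + 4) = -10*2*8 = -20*8 = -160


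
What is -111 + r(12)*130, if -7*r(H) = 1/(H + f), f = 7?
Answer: -14893/133 ≈ -111.98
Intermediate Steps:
r(H) = -1/(7*(7 + H)) (r(H) = -1/(7*(H + 7)) = -1/(7*(7 + H)))
-111 + r(12)*130 = -111 - 1/(49 + 7*12)*130 = -111 - 1/(49 + 84)*130 = -111 - 1/133*130 = -111 - 130/133 = -14893/133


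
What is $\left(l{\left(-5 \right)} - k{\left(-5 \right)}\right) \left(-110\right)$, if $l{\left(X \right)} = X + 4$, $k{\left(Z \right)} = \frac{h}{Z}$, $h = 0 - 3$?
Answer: $176$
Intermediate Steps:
$h = -3$ ($h = 0 - 3 = -3$)
$k{\left(Z \right)} = - \frac{3}{Z}$
$l{\left(X \right)} = 4 + X$
$\left(l{\left(-5 \right)} - k{\left(-5 \right)}\right) \left(-110\right) = \left(\left(4 - 5\right) - - \frac{3}{-5}\right) \left(-110\right) = \left(-1 - \left(-3\right) \left(- \frac{1}{5}\right)\right) \left(-110\right) = \left(-1 - \frac{3}{5}\right) \left(-110\right) = \left(- \frac{8}{5}\right) \left(-110\right) = 176$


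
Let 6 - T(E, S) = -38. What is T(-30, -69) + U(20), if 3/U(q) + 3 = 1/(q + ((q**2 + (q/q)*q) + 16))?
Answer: 58780/1367 ≈ 42.999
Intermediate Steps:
T(E, S) = 44 (T(E, S) = 6 - 1*(-38) = 6 + 38 = 44)
U(q) = 3/(-3 + 1/(16 + q**2 + 2*q)) (U(q) = 3/(-3 + 1/(q + ((q**2 + (q/q)*q) + 16))) = 3/(-3 + 1/(q + ((q**2 + 1*q) + 16))) = 3/(-3 + 1/(q + ((q**2 + q) + 16))) = 3/(-3 + 1/(q + ((q + q**2) + 16))) = 3/(-3 + 1/(q + (16 + q + q**2))) = 3/(-3 + 1/(16 + q**2 + 2*q)))
T(-30, -69) + U(20) = 44 + 3*(-16 - 1*20**2 - 2*20)/(47 + 3*20**2 + 6*20) = 44 + 3*(-16 - 1*400 - 40)/(47 + 3*400 + 120) = 44 + 3*(-16 - 400 - 40)/(47 + 1200 + 120) = 44 + 3*(-456)/1367 = 44 + 3*(1/1367)*(-456) = 44 - 1368/1367 = 58780/1367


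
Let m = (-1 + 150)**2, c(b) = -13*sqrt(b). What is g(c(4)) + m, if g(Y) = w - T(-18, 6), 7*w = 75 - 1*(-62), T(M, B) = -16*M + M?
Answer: 153654/7 ≈ 21951.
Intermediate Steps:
T(M, B) = -15*M
w = 137/7 (w = (75 - 1*(-62))/7 = (75 + 62)/7 = (1/7)*137 = 137/7 ≈ 19.571)
m = 22201 (m = 149**2 = 22201)
g(Y) = -1753/7 (g(Y) = 137/7 - (-15)*(-18) = 137/7 - 1*270 = 137/7 - 270 = -1753/7)
g(c(4)) + m = -1753/7 + 22201 = 153654/7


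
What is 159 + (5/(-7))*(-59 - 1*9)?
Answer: 1453/7 ≈ 207.57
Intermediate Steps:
159 + (5/(-7))*(-59 - 1*9) = 159 + (-⅐*5)*(-59 - 9) = 159 - 5/7*(-68) = 159 + 340/7 = 1453/7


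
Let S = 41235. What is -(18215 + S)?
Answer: -59450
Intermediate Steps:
-(18215 + S) = -(18215 + 41235) = -1*59450 = -59450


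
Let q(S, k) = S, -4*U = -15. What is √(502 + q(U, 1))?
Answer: 17*√7/2 ≈ 22.489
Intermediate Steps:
U = 15/4 (U = -¼*(-15) = 15/4 ≈ 3.7500)
√(502 + q(U, 1)) = √(502 + 15/4) = √(2023/4) = 17*√7/2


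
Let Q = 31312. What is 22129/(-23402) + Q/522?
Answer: 360606043/6107922 ≈ 59.039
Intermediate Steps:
22129/(-23402) + Q/522 = 22129/(-23402) + 31312/522 = 22129*(-1/23402) + 31312*(1/522) = -22129/23402 + 15656/261 = 360606043/6107922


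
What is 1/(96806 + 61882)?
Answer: 1/158688 ≈ 6.3017e-6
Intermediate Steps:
1/(96806 + 61882) = 1/158688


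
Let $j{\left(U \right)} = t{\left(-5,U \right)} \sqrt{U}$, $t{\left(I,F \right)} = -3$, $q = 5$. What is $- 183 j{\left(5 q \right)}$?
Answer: $2745$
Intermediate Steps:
$j{\left(U \right)} = - 3 \sqrt{U}$
$- 183 j{\left(5 q \right)} = - 183 \left(- 3 \sqrt{5 \cdot 5}\right) = - 183 \left(- 3 \sqrt{25}\right) = - 183 \left(\left(-3\right) 5\right) = \left(-183\right) \left(-15\right) = 2745$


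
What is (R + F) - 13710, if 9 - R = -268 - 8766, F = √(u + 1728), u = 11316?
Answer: -4667 + 2*√3261 ≈ -4552.8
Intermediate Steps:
F = 2*√3261 (F = √(11316 + 1728) = √13044 = 2*√3261 ≈ 114.21)
R = 9043 (R = 9 - (-268 - 8766) = 9 - 1*(-9034) = 9 + 9034 = 9043)
(R + F) - 13710 = (9043 + 2*√3261) - 13710 = -4667 + 2*√3261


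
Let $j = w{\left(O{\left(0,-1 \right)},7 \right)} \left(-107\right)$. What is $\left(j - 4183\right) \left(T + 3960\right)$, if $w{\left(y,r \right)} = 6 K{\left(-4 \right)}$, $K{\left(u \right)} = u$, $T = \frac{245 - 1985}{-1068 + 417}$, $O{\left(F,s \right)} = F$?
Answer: $- \frac{1388738500}{217} \approx -6.3997 \cdot 10^{6}$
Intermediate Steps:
$T = \frac{580}{217}$ ($T = - \frac{1740}{-651} = \left(-1740\right) \left(- \frac{1}{651}\right) = \frac{580}{217} \approx 2.6728$)
$w{\left(y,r \right)} = -24$ ($w{\left(y,r \right)} = 6 \left(-4\right) = -24$)
$j = 2568$ ($j = \left(-24\right) \left(-107\right) = 2568$)
$\left(j - 4183\right) \left(T + 3960\right) = \left(2568 - 4183\right) \left(\frac{580}{217} + 3960\right) = \left(-1615\right) \frac{859900}{217} = - \frac{1388738500}{217}$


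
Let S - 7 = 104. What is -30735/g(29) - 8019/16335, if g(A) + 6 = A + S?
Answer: -1694043/7370 ≈ -229.86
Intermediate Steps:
S = 111 (S = 7 + 104 = 111)
g(A) = 105 + A (g(A) = -6 + (A + 111) = -6 + (111 + A) = 105 + A)
-30735/g(29) - 8019/16335 = -30735/(105 + 29) - 8019/16335 = -30735/134 - 8019*1/16335 = -30735*1/134 - 27/55 = -30735/134 - 27/55 = -1694043/7370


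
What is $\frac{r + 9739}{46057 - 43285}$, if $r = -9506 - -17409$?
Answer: $\frac{8821}{1386} \approx 6.3644$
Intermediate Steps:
$r = 7903$ ($r = -9506 + 17409 = 7903$)
$\frac{r + 9739}{46057 - 43285} = \frac{7903 + 9739}{46057 - 43285} = \frac{17642}{2772} = 17642 \cdot \frac{1}{2772} = \frac{8821}{1386}$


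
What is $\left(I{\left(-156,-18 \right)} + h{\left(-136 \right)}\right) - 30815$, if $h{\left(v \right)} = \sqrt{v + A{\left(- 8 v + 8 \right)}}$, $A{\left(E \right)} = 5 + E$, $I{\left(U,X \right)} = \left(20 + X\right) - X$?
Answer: $-30795 + \sqrt{965} \approx -30764.0$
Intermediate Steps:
$I{\left(U,X \right)} = 20$
$h{\left(v \right)} = \sqrt{13 - 7 v}$ ($h{\left(v \right)} = \sqrt{v + \left(5 - \left(-8 + 8 v\right)\right)} = \sqrt{v - \left(-13 + 8 v\right)} = \sqrt{13 - 7 v}$)
$\left(I{\left(-156,-18 \right)} + h{\left(-136 \right)}\right) - 30815 = \left(20 + \sqrt{13 - -952}\right) - 30815 = \left(20 + \sqrt{13 + 952}\right) - 30815 = \left(20 + \sqrt{965}\right) - 30815 = -30795 + \sqrt{965}$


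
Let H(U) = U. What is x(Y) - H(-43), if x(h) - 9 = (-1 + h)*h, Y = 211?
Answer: 44362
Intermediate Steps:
x(h) = 9 + h*(-1 + h) (x(h) = 9 + (-1 + h)*h = 9 + h*(-1 + h))
x(Y) - H(-43) = (9 + 211**2 - 1*211) - 1*(-43) = (9 + 44521 - 211) + 43 = 44319 + 43 = 44362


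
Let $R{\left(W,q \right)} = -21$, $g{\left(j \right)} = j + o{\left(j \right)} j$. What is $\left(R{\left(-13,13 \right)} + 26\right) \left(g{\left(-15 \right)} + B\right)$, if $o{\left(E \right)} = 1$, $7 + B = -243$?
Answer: $-1400$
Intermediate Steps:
$B = -250$ ($B = -7 - 243 = -250$)
$g{\left(j \right)} = 2 j$ ($g{\left(j \right)} = j + 1 j = j + j = 2 j$)
$\left(R{\left(-13,13 \right)} + 26\right) \left(g{\left(-15 \right)} + B\right) = \left(-21 + 26\right) \left(2 \left(-15\right) - 250\right) = 5 \left(-30 - 250\right) = 5 \left(-280\right) = -1400$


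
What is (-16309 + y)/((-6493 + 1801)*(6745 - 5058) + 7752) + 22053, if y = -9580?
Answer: 174387475445/7907652 ≈ 22053.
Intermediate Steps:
(-16309 + y)/((-6493 + 1801)*(6745 - 5058) + 7752) + 22053 = (-16309 - 9580)/((-6493 + 1801)*(6745 - 5058) + 7752) + 22053 = -25889/(-4692*1687 + 7752) + 22053 = -25889/(-7915404 + 7752) + 22053 = -25889/(-7907652) + 22053 = -25889*(-1/7907652) + 22053 = 25889/7907652 + 22053 = 174387475445/7907652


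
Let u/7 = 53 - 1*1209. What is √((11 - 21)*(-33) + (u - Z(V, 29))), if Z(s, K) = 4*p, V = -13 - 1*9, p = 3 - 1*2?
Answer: I*√7766 ≈ 88.125*I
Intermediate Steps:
p = 1 (p = 3 - 2 = 1)
V = -22 (V = -13 - 9 = -22)
Z(s, K) = 4 (Z(s, K) = 4*1 = 4)
u = -8092 (u = 7*(53 - 1*1209) = 7*(53 - 1209) = 7*(-1156) = -8092)
√((11 - 21)*(-33) + (u - Z(V, 29))) = √((11 - 21)*(-33) + (-8092 - 1*4)) = √(-10*(-33) + (-8092 - 4)) = √(330 - 8096) = √(-7766) = I*√7766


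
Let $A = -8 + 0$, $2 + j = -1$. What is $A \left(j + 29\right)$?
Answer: $-208$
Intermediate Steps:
$j = -3$ ($j = -2 - 1 = -3$)
$A = -8$
$A \left(j + 29\right) = - 8 \left(-3 + 29\right) = \left(-8\right) 26 = -208$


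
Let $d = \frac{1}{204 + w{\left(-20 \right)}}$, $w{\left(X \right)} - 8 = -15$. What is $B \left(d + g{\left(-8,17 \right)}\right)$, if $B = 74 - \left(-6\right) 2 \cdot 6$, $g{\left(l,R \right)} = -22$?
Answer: $- \frac{632618}{197} \approx -3211.3$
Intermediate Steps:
$w{\left(X \right)} = -7$ ($w{\left(X \right)} = 8 - 15 = -7$)
$d = \frac{1}{197}$ ($d = \frac{1}{204 - 7} = \frac{1}{197} \approx 0.0050761$)
$B = 146$ ($B = 74 - \left(-12\right) 6 = 74 - -72 = 74 + 72 = 146$)
$B \left(d + g{\left(-8,17 \right)}\right) = 146 \left(\frac{1}{197} - 22\right) = 146 \left(- \frac{4333}{197}\right) = - \frac{632618}{197}$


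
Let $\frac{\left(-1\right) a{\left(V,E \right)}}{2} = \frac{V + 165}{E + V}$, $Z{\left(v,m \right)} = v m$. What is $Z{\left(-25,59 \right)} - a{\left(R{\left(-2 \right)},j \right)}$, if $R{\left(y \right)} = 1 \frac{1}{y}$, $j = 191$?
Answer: $- \frac{561317}{381} \approx -1473.3$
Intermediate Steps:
$Z{\left(v,m \right)} = m v$
$R{\left(y \right)} = \frac{1}{y}$
$a{\left(V,E \right)} = - \frac{2 \left(165 + V\right)}{E + V}$ ($a{\left(V,E \right)} = - 2 \frac{V + 165}{E + V} = - 2 \frac{165 + V}{E + V} = - \frac{2 \left(165 + V\right)}{E + V}$)
$Z{\left(-25,59 \right)} - a{\left(R{\left(-2 \right)},j \right)} = 59 \left(-25\right) - \frac{2 \left(-165 - \frac{1}{-2}\right)}{191 + \frac{1}{-2}} = -1475 - \frac{2 \left(-165 - - \frac{1}{2}\right)}{191 - \frac{1}{2}} = -1475 - \frac{2 \left(-165 + \frac{1}{2}\right)}{\frac{381}{2}} = -1475 - 2 \cdot \frac{2}{381} \left(- \frac{329}{2}\right) = -1475 - - \frac{658}{381} = -1475 + \frac{658}{381} = - \frac{561317}{381}$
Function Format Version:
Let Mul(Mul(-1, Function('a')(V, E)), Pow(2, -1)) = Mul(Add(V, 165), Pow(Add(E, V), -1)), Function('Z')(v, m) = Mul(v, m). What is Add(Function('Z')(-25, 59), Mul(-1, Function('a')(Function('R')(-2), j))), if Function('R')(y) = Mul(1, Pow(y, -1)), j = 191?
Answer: Rational(-561317, 381) ≈ -1473.3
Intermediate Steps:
Function('Z')(v, m) = Mul(m, v)
Function('R')(y) = Pow(y, -1)
Function('a')(V, E) = Mul(-2, Pow(Add(E, V), -1), Add(165, V)) (Function('a')(V, E) = Mul(-2, Mul(Add(V, 165), Pow(Add(E, V), -1))) = Mul(-2, Mul(Add(165, V), Pow(Add(E, V), -1))) = Mul(-2, Mul(Pow(Add(E, V), -1), Add(165, V))) = Mul(-2, Pow(Add(E, V), -1), Add(165, V)))
Add(Function('Z')(-25, 59), Mul(-1, Function('a')(Function('R')(-2), j))) = Add(Mul(59, -25), Mul(-1, Mul(2, Pow(Add(191, Pow(-2, -1)), -1), Add(-165, Mul(-1, Pow(-2, -1)))))) = Add(-1475, Mul(-1, Mul(2, Pow(Add(191, Rational(-1, 2)), -1), Add(-165, Mul(-1, Rational(-1, 2)))))) = Add(-1475, Mul(-1, Mul(2, Pow(Rational(381, 2), -1), Add(-165, Rational(1, 2))))) = Add(-1475, Mul(-1, Mul(2, Rational(2, 381), Rational(-329, 2)))) = Add(-1475, Mul(-1, Rational(-658, 381))) = Add(-1475, Rational(658, 381)) = Rational(-561317, 381)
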